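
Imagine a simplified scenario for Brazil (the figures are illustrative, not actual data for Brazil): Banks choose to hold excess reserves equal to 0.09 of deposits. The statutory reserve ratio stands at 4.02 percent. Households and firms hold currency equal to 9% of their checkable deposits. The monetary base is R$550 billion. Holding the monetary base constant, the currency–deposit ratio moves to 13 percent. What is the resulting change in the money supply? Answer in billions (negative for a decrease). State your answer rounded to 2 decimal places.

-333.98 billion

Initially m₁ = (1 + 0.09) / (0.0402 + 0.09 + 0.09) ≈ 4.950045, so M₁ = 4.950045 × 550 ≈ 2722.5248 billion.
After the change m₂ = (1 + 0.13) / (0.0402 + 0.09 + 0.13) ≈ 4.342813, so M₂ = 4.342813 × 550 ≈ 2388.5471 billion.
ΔM = M₂ − M₁ = 2388.5471 − 2722.5248 = -333.9777 billion.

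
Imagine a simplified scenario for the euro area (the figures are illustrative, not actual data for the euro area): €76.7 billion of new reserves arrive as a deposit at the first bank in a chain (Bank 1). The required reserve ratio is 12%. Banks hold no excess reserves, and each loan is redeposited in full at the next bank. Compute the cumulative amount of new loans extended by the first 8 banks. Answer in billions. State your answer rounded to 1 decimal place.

Bank i lends (1 − rr)^i of the original deposit: Bank 1 lends 76.7·0.8800 = 67.4960, Bank 2 lends 76.7·0.8800² ≈ 59.3965, and so on.
Summing a geometric series: total = 76.7·[0.8800·(1 − 0.8800^8) / (1 − 0.8800)] ≈ 360.1842 billion.

€360.2 billion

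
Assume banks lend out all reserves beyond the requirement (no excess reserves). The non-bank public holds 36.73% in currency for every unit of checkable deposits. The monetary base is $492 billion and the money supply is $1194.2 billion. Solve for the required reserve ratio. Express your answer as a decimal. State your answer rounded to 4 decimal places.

0.1960

Using m = M/MB = 1194.2/492 ≈ 2.427236. Since m = (1 + c)/(c + rr + e), the denominator satisfies c + rr + e = (1 + c)/m = (1 + 0.3673) / 2.427236 ≈ 0.563316.
With c = 0.3673 and e = 0, the required reserve ratio is 0.563316 − 0.3673 − 0 = 0.196016.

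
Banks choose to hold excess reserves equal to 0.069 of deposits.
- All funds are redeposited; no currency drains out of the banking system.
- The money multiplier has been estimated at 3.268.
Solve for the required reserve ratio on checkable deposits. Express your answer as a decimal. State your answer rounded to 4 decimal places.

0.2370

Using m = 3.268. Since m = (1 + c)/(c + rr + e), the denominator satisfies c + rr + e = (1 + c)/m = (1 + 0) / 3.268 ≈ 0.305998.
With c = 0 and e = 0.069, the required reserve ratio on checkable deposits is 0.305998 − 0 − 0.069 = 0.236998.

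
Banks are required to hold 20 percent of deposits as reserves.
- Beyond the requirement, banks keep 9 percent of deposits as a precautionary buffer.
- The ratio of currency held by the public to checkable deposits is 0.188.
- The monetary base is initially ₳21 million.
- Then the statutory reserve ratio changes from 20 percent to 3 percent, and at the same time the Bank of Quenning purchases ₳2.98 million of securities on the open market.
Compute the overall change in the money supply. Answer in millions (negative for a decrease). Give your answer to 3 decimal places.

₳40.302 million

Before: m₁ = (1 + 0.188) / (0.2 + 0.09 + 0.188) ≈ 2.485356, MB₁ = 21, so M₁ = 2.485356 × 21 ≈ 52.1925 million.
After: m₂ = (1 + 0.188) / (0.03 + 0.09 + 0.188) ≈ 3.857143, MB₂ = 21 + 2.98 = 23.98, so M₂ = 3.857143 × 23.98 ≈ 92.4943 million.
ΔM = M₂ − M₁ = 92.4943 − 52.1925 = 40.3018 million.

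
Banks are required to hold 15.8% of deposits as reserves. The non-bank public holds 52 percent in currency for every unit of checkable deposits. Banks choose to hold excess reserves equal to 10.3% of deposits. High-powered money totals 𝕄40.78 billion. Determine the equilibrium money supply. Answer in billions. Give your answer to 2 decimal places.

𝕄79.37 billion

The money multiplier is m = (1 + c) / (rr + e + c) = (1 + 0.52) / (0.158 + 0.103 + 0.52) ≈ 1.94622.
So M = m × MB = 1.94622 × 40.78 ≈ 79.3669 billion.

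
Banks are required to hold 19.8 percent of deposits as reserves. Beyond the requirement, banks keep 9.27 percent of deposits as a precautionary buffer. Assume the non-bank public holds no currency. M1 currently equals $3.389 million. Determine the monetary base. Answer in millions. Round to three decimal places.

$0.985 million

The money multiplier is m = 1 / (rr + e) = 1 / (0.198 + 0.0927) ≈ 3.43997.
MB = M / m = 3.389 / 3.43997 ≈ 0.9852 million.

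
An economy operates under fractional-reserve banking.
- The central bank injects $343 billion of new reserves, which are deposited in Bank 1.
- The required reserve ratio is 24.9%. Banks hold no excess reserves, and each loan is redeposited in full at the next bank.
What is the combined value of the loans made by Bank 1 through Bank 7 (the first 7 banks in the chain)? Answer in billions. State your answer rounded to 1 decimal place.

Bank i lends (1 − rr)^i of the original deposit: Bank 1 lends 343·0.7510 = 257.5930, Bank 2 lends 343·0.7510² ≈ 193.4523, and so on.
Summing a geometric series: total = 343·[0.7510·(1 − 0.7510^7) / (1 − 0.7510)] ≈ 895.1256 billion.

$895.1 billion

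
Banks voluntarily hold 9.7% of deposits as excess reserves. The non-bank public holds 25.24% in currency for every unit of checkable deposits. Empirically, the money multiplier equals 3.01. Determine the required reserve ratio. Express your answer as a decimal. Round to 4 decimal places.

Using m = 3.01. Since m = (1 + c)/(c + rr + e), the denominator satisfies c + rr + e = (1 + c)/m = (1 + 0.2524) / 3.01 ≈ 0.416080.
With c = 0.2524 and e = 0.097, the required reserve ratio is 0.416080 − 0.2524 − 0.097 = 0.06668.

0.0667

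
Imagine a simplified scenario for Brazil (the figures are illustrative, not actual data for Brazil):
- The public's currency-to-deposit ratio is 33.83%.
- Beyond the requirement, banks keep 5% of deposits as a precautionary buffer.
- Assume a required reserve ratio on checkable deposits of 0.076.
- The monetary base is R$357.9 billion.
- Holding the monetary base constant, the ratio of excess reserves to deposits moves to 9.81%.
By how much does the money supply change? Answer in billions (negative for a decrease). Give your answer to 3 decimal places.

Initially m₁ = (1 + 0.3383) / (0.076 + 0.05 + 0.3383) ≈ 2.8824036, so M₁ = 2.8824036 × 357.9 ≈ 1031.6122 billion.
After the change m₂ = (1 + 0.3383) / (0.076 + 0.0981 + 0.3383) ≈ 2.6118267, so M₂ = 2.6118267 × 357.9 ≈ 934.7728 billion.
ΔM = M₂ − M₁ = 934.7728 − 1031.6122 = -96.8394 billion.

-96.839 billion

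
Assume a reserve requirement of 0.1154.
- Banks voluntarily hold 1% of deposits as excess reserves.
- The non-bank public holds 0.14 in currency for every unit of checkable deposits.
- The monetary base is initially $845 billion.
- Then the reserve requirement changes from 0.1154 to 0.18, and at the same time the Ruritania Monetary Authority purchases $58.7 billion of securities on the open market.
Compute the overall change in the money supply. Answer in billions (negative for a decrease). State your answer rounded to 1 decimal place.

Before: m₁ = (1 + 0.14) / (0.1154 + 0.01 + 0.14) ≈ 4.29540, MB₁ = 845, so M₁ = 4.29540 × 845 = 3629.613 billion.
After: m₂ = (1 + 0.14) / (0.18 + 0.01 + 0.14) ≈ 3.45455, MB₂ = 845 + 58.7 = 903.7, so M₂ = 3.45455 × 903.7 ≈ 3121.8768 billion.
ΔM = M₂ − M₁ = 3121.8768 − 3629.613 = -507.7362 billion.

-507.7 billion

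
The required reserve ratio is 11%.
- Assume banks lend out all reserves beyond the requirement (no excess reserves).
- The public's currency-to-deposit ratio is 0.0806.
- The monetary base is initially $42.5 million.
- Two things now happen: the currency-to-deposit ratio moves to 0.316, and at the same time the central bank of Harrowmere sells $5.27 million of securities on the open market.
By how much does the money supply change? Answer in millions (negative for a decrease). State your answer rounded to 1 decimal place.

-125.9 million

Before: m₁ = (1 + 0.0806) / (0.11 + 0.0806) ≈ 5.6695, MB₁ = 42.5, so M₁ = 5.6695 × 42.5 ≈ 240.9538 million.
After: m₂ = (1 + 0.316) / (0.11 + 0.316) ≈ 3.0892, MB₂ = 42.5 − 5.27 = 37.23, so M₂ = 3.0892 × 37.23 ≈ 115.0109 million.
ΔM = M₂ − M₁ = 115.0109 − 240.9538 = -125.9429 million.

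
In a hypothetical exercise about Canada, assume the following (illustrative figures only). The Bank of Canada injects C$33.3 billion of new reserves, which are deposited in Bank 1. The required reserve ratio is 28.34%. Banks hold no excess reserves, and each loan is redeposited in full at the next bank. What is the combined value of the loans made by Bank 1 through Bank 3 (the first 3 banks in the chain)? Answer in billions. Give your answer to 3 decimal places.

C$53.217 billion

Bank i lends (1 − rr)^i of the original deposit: Bank 1 lends 33.3·0.7166 ≈ 23.8628, Bank 2 lends 33.3·0.7166² ≈ 17.1001, and so on.
Summing a geometric series: total = 33.3·[0.7166·(1 − 0.7166^3) / (1 − 0.7166)] ≈ 53.2168 billion.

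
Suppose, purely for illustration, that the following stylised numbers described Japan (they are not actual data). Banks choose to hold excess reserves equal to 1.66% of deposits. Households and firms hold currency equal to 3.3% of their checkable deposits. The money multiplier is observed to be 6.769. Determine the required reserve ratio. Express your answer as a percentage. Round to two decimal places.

Using m = 6.769. Since m = (1 + c)/(c + rr + e), the denominator satisfies c + rr + e = (1 + c)/m = (1 + 0.033) / 6.769 ≈ 0.152607.
With c = 0.033 and e = 0.0166, the required reserve ratio is 0.152607 − 0.033 − 0.0166 = 0.103007.

10.30%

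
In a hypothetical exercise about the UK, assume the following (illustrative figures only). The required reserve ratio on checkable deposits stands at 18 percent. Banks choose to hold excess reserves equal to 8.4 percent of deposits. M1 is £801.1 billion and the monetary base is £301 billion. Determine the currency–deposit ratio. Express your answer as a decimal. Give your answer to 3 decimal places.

Using m = M/MB = 801.1/301 ≈ 2.661462. From m = (1 + c)/(c + rr + e), rearranging gives 1 + c = m·(c + rr + e), so c·(1 − m) = m·(rr + e) − 1.
Hence c = [m·(rr + e) − 1]/(1 − m) = [2.661462 × (0.18 + 0.084) − 1] / (1 − 2.661462) ≈ 0.178983.

0.179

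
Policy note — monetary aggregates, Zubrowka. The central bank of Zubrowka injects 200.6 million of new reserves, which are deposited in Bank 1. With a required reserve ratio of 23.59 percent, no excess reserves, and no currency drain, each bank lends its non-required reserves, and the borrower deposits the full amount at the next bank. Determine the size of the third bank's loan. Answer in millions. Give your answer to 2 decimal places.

89.49 million

Each bank lends a fraction (1 − rr) = 0.7641 of the deposit it receives, so Bank 3 receives 200.6·0.7641^2 and lends 200.6·0.7641^3 ≈ 89.4914 million.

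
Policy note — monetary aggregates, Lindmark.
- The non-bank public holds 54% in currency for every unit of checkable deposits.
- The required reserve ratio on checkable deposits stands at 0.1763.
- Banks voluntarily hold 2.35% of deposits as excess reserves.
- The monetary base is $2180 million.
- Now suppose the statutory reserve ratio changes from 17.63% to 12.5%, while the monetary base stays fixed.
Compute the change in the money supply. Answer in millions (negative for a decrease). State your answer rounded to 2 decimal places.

Initially m₁ = (1 + 0.54) / (0.1763 + 0.0235 + 0.54) ≈ 2.0816437, so M₁ = 2.0816437 × 2180 ≈ 4537.9833 million.
After the change m₂ = (1 + 0.54) / (0.125 + 0.0235 + 0.54) ≈ 2.2367466, so M₂ = 2.2367466 × 2180 ≈ 4876.1076 million.
ΔM = M₂ − M₁ = 4876.1076 − 4537.9833 = 338.1243 million.

$338.12 million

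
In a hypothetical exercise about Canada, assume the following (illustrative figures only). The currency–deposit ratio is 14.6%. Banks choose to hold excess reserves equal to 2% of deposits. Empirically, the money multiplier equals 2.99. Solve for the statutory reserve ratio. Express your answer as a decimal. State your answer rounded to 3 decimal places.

Using m = 2.99. Since m = (1 + c)/(c + rr + e), the denominator satisfies c + rr + e = (1 + c)/m = (1 + 0.146) / 2.99 ≈ 0.383278.
With c = 0.146 and e = 0.02, the statutory reserve ratio is 0.383278 − 0.146 − 0.02 = 0.217278.

0.217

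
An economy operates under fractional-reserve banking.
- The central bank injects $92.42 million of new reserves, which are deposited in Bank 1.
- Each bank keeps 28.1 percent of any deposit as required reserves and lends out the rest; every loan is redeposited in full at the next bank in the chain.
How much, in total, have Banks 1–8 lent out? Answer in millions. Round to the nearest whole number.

Bank i lends (1 − rr)^i of the original deposit: Bank 1 lends 92.42·0.7190 ≈ 66.4500, Bank 2 lends 92.42·0.7190² ≈ 47.7775, and so on.
Summing a geometric series: total = 92.42·[0.7190·(1 − 0.7190^8) / (1 − 0.7190)] ≈ 219.5872 million.

$220 million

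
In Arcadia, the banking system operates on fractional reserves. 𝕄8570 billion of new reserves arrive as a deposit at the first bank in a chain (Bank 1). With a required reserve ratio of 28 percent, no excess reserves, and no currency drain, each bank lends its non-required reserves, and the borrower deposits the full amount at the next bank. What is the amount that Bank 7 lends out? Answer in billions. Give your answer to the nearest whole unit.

Each bank lends a fraction (1 − rr) = 0.7200 of the deposit it receives, so Bank 7 receives 8570·0.7200^6 and lends 8570·0.7200^7 ≈ 859.6235 billion.

𝕄860 billion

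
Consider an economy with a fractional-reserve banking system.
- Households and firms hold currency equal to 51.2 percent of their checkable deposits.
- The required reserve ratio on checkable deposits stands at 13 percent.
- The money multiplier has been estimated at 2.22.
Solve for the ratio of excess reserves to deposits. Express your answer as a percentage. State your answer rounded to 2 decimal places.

Using m = 2.22. Since m = (1 + c)/(c + rr + e), the denominator satisfies c + rr + e = (1 + c)/m = (1 + 0.512) / 2.22 ≈ 0.681081.
With c = 0.512 and rr = 0.13, the ratio of excess reserves to deposits is 0.681081 − 0.512 − 0.13 = 0.039081.

3.91%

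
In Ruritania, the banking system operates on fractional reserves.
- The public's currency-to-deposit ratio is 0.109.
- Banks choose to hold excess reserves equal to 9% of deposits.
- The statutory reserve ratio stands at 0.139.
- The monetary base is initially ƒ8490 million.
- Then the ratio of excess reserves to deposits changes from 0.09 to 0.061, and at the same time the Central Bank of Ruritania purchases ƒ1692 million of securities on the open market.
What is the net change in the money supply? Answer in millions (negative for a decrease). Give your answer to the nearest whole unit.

ƒ8687 million

Before: m₁ = (1 + 0.109) / (0.139 + 0.09 + 0.109) ≈ 3.281065, MB₁ = 8490, so M₁ = 3.281065 × 8490 ≈ 27856.2418 million.
After: m₂ = (1 + 0.109) / (0.139 + 0.061 + 0.109) ≈ 3.588997, MB₂ = 8490 + 1692 = 10182, so M₂ = 3.588997 × 10182 ≈ 36543.1675 million.
ΔM = M₂ − M₁ = 36543.1675 − 27856.2418 = 8686.9257 million.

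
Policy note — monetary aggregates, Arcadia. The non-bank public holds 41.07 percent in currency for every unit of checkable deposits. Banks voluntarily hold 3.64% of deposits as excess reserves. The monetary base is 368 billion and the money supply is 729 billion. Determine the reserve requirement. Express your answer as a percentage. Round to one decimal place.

Using m = M/MB = 729/368 ≈ 1.980978. Since m = (1 + c)/(c + rr + e), the denominator satisfies c + rr + e = (1 + c)/m = (1 + 0.4107) / 1.980978 ≈ 0.712123.
With c = 0.4107 and e = 0.0364, the reserve requirement is 0.712123 − 0.4107 − 0.0364 = 0.265023.

26.5%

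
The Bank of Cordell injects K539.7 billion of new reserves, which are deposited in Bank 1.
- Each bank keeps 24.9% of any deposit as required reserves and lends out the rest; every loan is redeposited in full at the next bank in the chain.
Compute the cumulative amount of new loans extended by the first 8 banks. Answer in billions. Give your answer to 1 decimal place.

Bank i lends (1 − rr)^i of the original deposit: Bank 1 lends 539.7·0.7510 = 405.3147, Bank 2 lends 539.7·0.7510² ≈ 304.3913, and so on.
Summing a geometric series: total = 539.7·[0.7510·(1 − 0.7510^8) / (1 − 0.7510)] ≈ 1463.0627 billion.

K1463.1 billion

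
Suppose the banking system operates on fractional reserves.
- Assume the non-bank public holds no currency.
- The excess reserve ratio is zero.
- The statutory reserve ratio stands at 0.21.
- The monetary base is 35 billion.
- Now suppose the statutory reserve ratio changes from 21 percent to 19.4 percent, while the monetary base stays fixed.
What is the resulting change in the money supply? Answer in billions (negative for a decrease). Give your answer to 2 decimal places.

Initially m₁ = 1 / (0.21) ≈ 4.76190, so M₁ = 4.76190 × 35 = 166.6665 billion.
After the change m₂ = 1 / (0.194) ≈ 5.15464, so M₂ = 5.15464 × 35 = 180.4124 billion.
ΔM = M₂ − M₁ = 180.4124 − 166.6665 = 13.7459 billion.

13.75 billion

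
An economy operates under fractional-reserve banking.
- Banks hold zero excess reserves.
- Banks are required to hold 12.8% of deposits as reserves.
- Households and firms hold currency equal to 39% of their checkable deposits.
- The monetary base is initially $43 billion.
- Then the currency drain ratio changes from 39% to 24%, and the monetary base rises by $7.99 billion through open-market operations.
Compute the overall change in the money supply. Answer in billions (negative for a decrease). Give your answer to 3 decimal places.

$56.428 billion

Before: m₁ = (1 + 0.39) / (0.128 + 0.39) ≈ 2.683398, MB₁ = 43, so M₁ = 2.683398 × 43 ≈ 115.3861 billion.
After: m₂ = (1 + 0.24) / (0.128 + 0.24) ≈ 3.369565, MB₂ = 43 + 7.99 = 50.99, so M₂ = 3.369565 × 50.99 ≈ 171.8141 billion.
ΔM = M₂ − M₁ = 171.8141 − 115.3861 = 56.428 billion.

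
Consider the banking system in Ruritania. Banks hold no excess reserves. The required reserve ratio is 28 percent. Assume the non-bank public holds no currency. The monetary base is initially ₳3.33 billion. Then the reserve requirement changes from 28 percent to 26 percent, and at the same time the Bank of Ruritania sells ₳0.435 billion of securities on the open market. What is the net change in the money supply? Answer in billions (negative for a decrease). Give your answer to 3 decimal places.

Before: m₁ = 1 / (0.28) ≈ 3.57143, MB₁ = 3.33, so M₁ = 3.57143 × 3.33 ≈ 11.8929 billion.
After: m₂ = 1 / (0.26) ≈ 3.84615, MB₂ = 3.33 − 0.435 = 2.895, so M₂ = 3.84615 × 2.895 ≈ 11.1346 billion.
ΔM = M₂ − M₁ = 11.1346 − 11.8929 = -0.7583 billion.

-0.758 billion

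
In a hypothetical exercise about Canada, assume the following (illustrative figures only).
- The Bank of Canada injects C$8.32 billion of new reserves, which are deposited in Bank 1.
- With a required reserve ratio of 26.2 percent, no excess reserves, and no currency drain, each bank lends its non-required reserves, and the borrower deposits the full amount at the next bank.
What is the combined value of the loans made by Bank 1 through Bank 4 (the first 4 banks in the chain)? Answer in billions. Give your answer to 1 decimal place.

Bank i lends (1 − rr)^i of the original deposit: Bank 1 lends 8.32·0.7380 ≈ 6.1402, Bank 2 lends 8.32·0.7380² ≈ 4.5314, and so on.
Summing a geometric series: total = 8.32·[0.7380·(1 − 0.7380^4) / (1 − 0.7380)] ≈ 16.4838 billion.

C$16.5 billion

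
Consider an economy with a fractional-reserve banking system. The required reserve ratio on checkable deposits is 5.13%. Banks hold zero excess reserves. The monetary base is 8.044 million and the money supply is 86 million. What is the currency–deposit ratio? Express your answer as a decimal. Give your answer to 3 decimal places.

0.047

Using m = M/MB = 86/8.044 ≈ 10.691198. From m = (1 + c)/(c + rr + e), rearranging gives 1 + c = m·(c + rr + e), so c·(1 − m) = m·(rr + e) − 1.
Hence c = [m·(rr + e) − 1]/(1 − m) = [10.691198 × (0.0513 + 0) − 1] / (1 − 10.691198) ≈ 0.046593.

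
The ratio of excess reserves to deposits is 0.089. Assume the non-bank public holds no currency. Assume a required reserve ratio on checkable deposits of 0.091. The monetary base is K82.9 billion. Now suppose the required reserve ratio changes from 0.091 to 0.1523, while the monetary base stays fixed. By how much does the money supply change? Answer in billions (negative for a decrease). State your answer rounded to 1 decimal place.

-117.0 billion

Initially m₁ = 1 / (0.091 + 0.089) ≈ 5.5556, so M₁ = 5.5556 × 82.9 ≈ 460.5592 billion.
After the change m₂ = 1 / (0.1523 + 0.089) ≈ 4.1442, so M₂ = 4.1442 × 82.9 ≈ 343.5542 billion.
ΔM = M₂ − M₁ = 343.5542 − 460.5592 = -117.005 billion.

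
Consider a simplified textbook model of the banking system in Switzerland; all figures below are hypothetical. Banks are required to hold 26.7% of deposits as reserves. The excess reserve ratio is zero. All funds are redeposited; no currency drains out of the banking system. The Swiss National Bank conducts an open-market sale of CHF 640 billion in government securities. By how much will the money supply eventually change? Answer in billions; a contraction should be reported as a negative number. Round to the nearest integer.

-2397 billion

The simple money multiplier is m = 1/rr = 1/0.267 ≈ 3.7453.
An open-market sale reduces the monetary base by 640 billion, so ΔM = m × ΔMB = 3.7453 × (−640) = -2396.992 billion.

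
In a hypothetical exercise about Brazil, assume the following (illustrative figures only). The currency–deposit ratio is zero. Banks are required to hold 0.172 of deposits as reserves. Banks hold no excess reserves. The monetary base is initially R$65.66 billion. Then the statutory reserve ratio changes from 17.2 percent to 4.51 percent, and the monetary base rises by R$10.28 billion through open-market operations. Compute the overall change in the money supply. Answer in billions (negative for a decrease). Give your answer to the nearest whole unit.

Before: m₁ = 1 / (0.172) ≈ 5.8140, MB₁ = 65.66, so M₁ = 5.8140 × 65.66 ≈ 381.7472 billion.
After: m₂ = 1 / (0.0451) ≈ 22.1729, MB₂ = 65.66 + 10.28 = 75.94, so M₂ = 22.1729 × 75.94 ≈ 1683.81 billion.
ΔM = M₂ − M₁ = 1683.81 − 381.7472 = 1302.0628 billion.

R$1302 billion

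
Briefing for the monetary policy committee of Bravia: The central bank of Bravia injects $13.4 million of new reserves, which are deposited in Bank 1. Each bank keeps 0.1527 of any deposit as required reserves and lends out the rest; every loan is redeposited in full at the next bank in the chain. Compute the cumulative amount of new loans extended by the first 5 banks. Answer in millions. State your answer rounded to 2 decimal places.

Bank i lends (1 − rr)^i of the original deposit: Bank 1 lends 13.4·0.8473 ≈ 11.3538, Bank 2 lends 13.4·0.8473² ≈ 9.6201, and so on.
Summing a geometric series: total = 13.4·[0.8473·(1 − 0.8473^5) / (1 − 0.8473)] ≈ 41.8833 million.

$41.88 million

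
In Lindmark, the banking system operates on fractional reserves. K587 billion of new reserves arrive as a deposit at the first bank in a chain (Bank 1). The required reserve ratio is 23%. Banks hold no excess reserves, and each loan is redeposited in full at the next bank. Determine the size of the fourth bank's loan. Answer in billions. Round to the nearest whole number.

Each bank lends a fraction (1 − rr) = 0.7700 of the deposit it receives, so Bank 4 receives 587·0.7700^3 and lends 587·0.7700^4 ≈ 206.3484 billion.

K206 billion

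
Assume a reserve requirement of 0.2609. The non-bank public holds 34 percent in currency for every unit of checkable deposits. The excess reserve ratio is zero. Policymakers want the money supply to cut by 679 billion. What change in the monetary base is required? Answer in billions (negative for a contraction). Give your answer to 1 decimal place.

The money multiplier is m = (1 + c) / (rr + c) = (1 + 0.34) / (0.2609 + 0.34) ≈ 2.22999.
ΔMB = ΔM / m = (−679) / 2.22999 ≈ -304.4857 billion.

-304.5 billion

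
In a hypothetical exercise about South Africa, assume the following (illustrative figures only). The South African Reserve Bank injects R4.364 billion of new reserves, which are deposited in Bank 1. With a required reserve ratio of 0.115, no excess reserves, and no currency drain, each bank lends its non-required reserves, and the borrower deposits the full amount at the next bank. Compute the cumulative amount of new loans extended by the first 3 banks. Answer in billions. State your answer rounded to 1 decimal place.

R10.3 billion

Bank i lends (1 − rr)^i of the original deposit: Bank 1 lends 4.364·0.8850 ≈ 3.8621, Bank 2 lends 4.364·0.8850² ≈ 3.4180, and so on.
Summing a geometric series: total = 4.364·[0.8850·(1 − 0.8850^3) / (1 − 0.8850)] ≈ 10.3051 billion.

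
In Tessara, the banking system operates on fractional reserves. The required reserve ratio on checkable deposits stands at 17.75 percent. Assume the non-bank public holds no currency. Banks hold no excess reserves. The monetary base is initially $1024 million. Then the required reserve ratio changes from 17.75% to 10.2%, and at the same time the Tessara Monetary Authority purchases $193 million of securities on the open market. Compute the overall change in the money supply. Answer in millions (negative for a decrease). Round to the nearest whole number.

Before: m₁ = 1 / (0.1775) ≈ 5.63380, MB₁ = 1024, so M₁ = 5.63380 × 1024 = 5769.0112 million.
After: m₂ = 1 / (0.102) ≈ 9.80392, MB₂ = 1024 + 193 = 1217, so M₂ = 9.80392 × 1217 ≈ 11931.3706 million.
ΔM = M₂ − M₁ = 11931.3706 − 5769.0112 = 6162.3594 million.

$6162 million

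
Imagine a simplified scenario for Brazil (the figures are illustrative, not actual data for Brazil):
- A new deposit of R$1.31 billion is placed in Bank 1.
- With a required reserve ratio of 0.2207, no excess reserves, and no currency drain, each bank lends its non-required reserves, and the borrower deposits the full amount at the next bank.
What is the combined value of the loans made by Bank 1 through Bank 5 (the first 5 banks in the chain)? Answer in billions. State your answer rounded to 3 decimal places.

Bank i lends (1 − rr)^i of the original deposit: Bank 1 lends 1.31·0.7793 ≈ 1.0209, Bank 2 lends 1.31·0.7793² ≈ 0.7956, and so on.
Summing a geometric series: total = 1.31·[0.7793·(1 − 0.7793^5) / (1 − 0.7793)] ≈ 3.2961 billion.

R$3.296 billion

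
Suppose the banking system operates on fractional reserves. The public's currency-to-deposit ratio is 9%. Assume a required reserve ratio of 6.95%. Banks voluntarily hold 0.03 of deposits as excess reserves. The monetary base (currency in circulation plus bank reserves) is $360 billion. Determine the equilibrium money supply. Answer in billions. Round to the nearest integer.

$2071 billion

The money multiplier is m = (1 + c) / (rr + e + c) = (1 + 0.09) / (0.0695 + 0.03 + 0.09) ≈ 5.7520.
So M = m × MB = 5.7520 × 360 = 2070.72 billion.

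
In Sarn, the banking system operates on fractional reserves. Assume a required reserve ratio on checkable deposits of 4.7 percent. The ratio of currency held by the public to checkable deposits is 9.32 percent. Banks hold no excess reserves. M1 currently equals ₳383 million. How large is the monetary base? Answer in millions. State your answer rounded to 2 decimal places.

₳49.12 million

The money multiplier is m = (1 + c) / (rr + c) = (1 + 0.0932) / (0.047 + 0.0932) ≈ 7.797432.
MB = M / m = 383 / 7.797432 ≈ 49.1187 million.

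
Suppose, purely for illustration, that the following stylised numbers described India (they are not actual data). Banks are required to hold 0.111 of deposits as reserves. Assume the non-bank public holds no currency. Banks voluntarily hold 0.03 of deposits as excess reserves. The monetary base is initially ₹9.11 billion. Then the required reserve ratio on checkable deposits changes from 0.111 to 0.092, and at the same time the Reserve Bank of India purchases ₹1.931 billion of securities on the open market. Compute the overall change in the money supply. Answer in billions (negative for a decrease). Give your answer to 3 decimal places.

Before: m₁ = 1 / (0.111 + 0.03) ≈ 7.092199, MB₁ = 9.11, so M₁ = 7.092199 × 9.11 ≈ 64.6099 billion.
After: m₂ = 1 / (0.092 + 0.03) ≈ 8.196721, MB₂ = 9.11 + 1.931 = 11.041, so M₂ = 8.196721 × 11.041 ≈ 90.5 billion.
ΔM = M₂ − M₁ = 90.5 − 64.6099 = 25.8901 billion.

₹25.890 billion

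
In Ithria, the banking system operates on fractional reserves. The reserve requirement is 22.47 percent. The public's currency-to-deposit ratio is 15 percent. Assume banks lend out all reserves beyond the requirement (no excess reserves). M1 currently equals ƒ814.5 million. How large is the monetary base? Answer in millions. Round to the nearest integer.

ƒ265 million

The money multiplier is m = (1 + c) / (rr + c) = (1 + 0.15) / (0.2247 + 0.15) ≈ 3.0691.
MB = M / m = 814.5 / 3.0691 ≈ 265.3872 million.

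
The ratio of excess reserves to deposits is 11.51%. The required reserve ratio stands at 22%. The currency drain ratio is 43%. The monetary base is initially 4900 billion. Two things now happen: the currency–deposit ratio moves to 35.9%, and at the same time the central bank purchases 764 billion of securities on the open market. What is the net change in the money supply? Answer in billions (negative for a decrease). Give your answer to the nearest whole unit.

Before: m₁ = (1 + 0.43) / (0.22 + 0.1151 + 0.43) ≈ 1.86904, MB₁ = 4900, so M₁ = 1.86904 × 4900 = 9158.296 billion.
After: m₂ = (1 + 0.359) / (0.22 + 0.1151 + 0.359) ≈ 1.95793, MB₂ = 4900 + 764 = 5664, so M₂ = 1.95793 × 5664 ≈ 11089.7155 billion.
ΔM = M₂ − M₁ = 11089.7155 − 9158.296 = 1931.4195 billion.

1931 billion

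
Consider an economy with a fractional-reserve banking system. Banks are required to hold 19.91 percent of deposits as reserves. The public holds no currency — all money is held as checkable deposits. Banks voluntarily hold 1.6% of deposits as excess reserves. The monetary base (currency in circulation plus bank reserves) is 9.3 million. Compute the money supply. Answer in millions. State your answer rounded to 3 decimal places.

The money multiplier is m = 1 / (rr + e) = 1 / (0.1991 + 0.016) ≈ 4.64900.
So M = m × MB = 4.64900 × 9.3 = 43.2357 million.

43.236 million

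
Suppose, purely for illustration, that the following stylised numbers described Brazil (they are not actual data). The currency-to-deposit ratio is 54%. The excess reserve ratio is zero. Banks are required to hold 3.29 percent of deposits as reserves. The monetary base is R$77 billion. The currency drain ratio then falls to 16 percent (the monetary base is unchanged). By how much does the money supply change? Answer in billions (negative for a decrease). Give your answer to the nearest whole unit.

Initially m₁ = (1 + 0.54) / (0.0329 + 0.54) ≈ 2.6881, so M₁ = 2.6881 × 77 = 206.9837 billion.
After the change m₂ = (1 + 0.16) / (0.0329 + 0.16) ≈ 6.0135, so M₂ = 6.0135 × 77 = 463.0395 billion.
ΔM = M₂ − M₁ = 463.0395 − 206.9837 = 256.0558 billion.

R$256 billion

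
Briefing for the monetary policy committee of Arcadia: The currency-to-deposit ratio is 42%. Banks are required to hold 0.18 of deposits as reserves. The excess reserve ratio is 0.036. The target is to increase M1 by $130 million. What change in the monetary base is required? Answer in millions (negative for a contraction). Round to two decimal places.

The money multiplier is m = (1 + c) / (rr + e + c) = (1 + 0.42) / (0.18 + 0.036 + 0.42) ≈ 2.232704.
ΔMB = ΔM / m = (+130) / 2.232704 ≈ 58.2254 million.

$58.23 million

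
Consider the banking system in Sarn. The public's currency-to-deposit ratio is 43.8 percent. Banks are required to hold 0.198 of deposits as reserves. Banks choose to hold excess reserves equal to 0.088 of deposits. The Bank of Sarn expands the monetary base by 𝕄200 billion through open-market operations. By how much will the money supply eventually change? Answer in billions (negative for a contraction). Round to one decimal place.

The money multiplier is m = (1 + c) / (rr + e + c) = (1 + 0.438) / (0.198 + 0.088 + 0.438) ≈ 1.98619.
The purchase adds 200 billion of base, so ΔM = m × ΔMB = 1.98619 × (+200) = 397.238 billion.

𝕄397.2 billion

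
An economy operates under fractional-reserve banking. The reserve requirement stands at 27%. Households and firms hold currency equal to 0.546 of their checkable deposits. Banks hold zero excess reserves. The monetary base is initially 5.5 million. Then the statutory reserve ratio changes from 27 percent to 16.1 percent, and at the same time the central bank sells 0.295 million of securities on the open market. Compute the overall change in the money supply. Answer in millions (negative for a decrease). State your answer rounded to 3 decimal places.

Before: m₁ = (1 + 0.546) / (0.27 + 0.546) ≈ 1.89461, MB₁ = 5.5, so M₁ = 1.89461 × 5.5 ≈ 10.4204 million.
After: m₂ = (1 + 0.546) / (0.161 + 0.546) ≈ 2.18670, MB₂ = 5.5 − 0.295 = 5.205, so M₂ = 2.18670 × 5.205 ≈ 11.3818 million.
ΔM = M₂ − M₁ = 11.3818 − 10.4204 = 0.9614 million.

0.961 million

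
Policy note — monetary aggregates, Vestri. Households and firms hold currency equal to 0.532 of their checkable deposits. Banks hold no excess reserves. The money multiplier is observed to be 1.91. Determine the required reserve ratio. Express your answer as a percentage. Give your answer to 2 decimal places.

Using m = 1.91. Since m = (1 + c)/(c + rr + e), the denominator satisfies c + rr + e = (1 + c)/m = (1 + 0.532) / 1.91 ≈ 0.802094.
With c = 0.532 and e = 0, the required reserve ratio is 0.802094 − 0.532 − 0 = 0.270094.

27.01%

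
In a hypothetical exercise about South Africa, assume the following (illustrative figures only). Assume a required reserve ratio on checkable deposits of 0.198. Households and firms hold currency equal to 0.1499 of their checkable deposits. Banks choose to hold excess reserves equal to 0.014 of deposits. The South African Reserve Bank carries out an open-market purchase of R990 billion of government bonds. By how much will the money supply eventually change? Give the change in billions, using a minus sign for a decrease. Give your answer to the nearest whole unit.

The money multiplier is m = (1 + c) / (rr + e + c) = (1 + 0.1499) / (0.198 + 0.014 + 0.1499) ≈ 3.1774.
The purchase adds 990 billion of base, so ΔM = m × ΔMB = 3.1774 × (+990) = 3145.626 billion.

R3146 billion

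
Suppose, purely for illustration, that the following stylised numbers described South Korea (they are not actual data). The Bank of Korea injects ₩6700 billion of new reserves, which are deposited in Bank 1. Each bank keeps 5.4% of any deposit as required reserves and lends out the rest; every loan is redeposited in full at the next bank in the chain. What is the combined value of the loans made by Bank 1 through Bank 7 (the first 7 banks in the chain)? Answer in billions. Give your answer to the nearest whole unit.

Bank i lends (1 − rr)^i of the original deposit: Bank 1 lends 6700·0.9460 = 6338.2000, Bank 2 lends 6700·0.9460² = 5995.9372, and so on.
Summing a geometric series: total = 6700·[0.9460·(1 − 0.9460^7) / (1 − 0.9460)] ≈ 37792.9381 billion.

₩37793 billion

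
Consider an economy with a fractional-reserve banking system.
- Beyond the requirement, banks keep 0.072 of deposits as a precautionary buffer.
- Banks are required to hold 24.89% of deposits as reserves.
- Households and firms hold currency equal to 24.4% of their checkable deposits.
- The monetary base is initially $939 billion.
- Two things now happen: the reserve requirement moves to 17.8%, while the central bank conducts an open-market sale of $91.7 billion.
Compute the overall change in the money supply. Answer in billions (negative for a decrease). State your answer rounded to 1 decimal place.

$65.9 billion

Before: m₁ = (1 + 0.244) / (0.2489 + 0.072 + 0.244) ≈ 2.20216, MB₁ = 939, so M₁ = 2.20216 × 939 ≈ 2067.8282 billion.
After: m₂ = (1 + 0.244) / (0.178 + 0.072 + 0.244) ≈ 2.51822, MB₂ = 939 − 91.7 = 847.3, so M₂ = 2.51822 × 847.3 ≈ 2133.6878 billion.
ΔM = M₂ − M₁ = 2133.6878 − 2067.8282 = 65.8596 billion.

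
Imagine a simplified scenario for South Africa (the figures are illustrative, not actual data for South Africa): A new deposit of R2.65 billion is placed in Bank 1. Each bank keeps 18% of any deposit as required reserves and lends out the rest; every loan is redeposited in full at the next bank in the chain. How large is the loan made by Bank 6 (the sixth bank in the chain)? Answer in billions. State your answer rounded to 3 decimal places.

R0.806 billion

Each bank lends a fraction (1 − rr) = 0.8200 of the deposit it receives, so Bank 6 receives 2.65·0.8200^5 and lends 2.65·0.8200^6 ≈ 0.8056 billion.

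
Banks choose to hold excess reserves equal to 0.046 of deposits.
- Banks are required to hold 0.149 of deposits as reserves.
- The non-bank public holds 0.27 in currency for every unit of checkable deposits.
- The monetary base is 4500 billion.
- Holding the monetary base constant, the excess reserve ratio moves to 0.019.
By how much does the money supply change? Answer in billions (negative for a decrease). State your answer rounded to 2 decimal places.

Initially m₁ = (1 + 0.27) / (0.149 + 0.046 + 0.27) ≈ 2.7311828, so M₁ = 2.7311828 × 4500 = 12290.3226 billion.
After the change m₂ = (1 + 0.27) / (0.149 + 0.019 + 0.27) ≈ 2.8995434, so M₂ = 2.8995434 × 4500 = 13047.9453 billion.
ΔM = M₂ − M₁ = 13047.9453 − 12290.3226 = 757.6227 billion.

757.62 billion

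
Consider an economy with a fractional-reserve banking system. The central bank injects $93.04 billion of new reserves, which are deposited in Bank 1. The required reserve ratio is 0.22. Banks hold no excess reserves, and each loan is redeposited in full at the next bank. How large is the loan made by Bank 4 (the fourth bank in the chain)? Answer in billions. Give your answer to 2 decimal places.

Each bank lends a fraction (1 − rr) = 0.7800 of the deposit it receives, so Bank 4 receives 93.04·0.7800^3 and lends 93.04·0.7800^4 ≈ 34.4388 billion.

$34.44 billion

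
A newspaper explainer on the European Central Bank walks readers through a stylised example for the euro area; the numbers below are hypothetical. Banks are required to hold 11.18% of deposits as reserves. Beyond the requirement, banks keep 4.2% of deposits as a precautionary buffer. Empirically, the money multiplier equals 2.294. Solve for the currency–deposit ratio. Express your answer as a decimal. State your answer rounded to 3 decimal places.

0.500

Using m = 2.294. From m = (1 + c)/(c + rr + e), rearranging gives 1 + c = m·(c + rr + e), so c·(1 − m) = m·(rr + e) − 1.
Hence c = [m·(rr + e) − 1]/(1 − m) = [2.294 × (0.1118 + 0.042) − 1] / (1 − 2.294) ≈ 0.500141.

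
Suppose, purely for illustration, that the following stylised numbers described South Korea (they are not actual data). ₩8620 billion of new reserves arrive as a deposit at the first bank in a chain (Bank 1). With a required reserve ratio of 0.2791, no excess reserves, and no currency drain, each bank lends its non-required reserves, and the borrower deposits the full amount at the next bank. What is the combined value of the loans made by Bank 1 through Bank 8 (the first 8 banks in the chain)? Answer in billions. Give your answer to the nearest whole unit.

₩20641 billion

Bank i lends (1 − rr)^i of the original deposit: Bank 1 lends 8620·0.7209 = 6214.1580, Bank 2 lends 8620·0.7209² ≈ 4479.7865, and so on.
Summing a geometric series: total = 8620·[0.7209·(1 − 0.7209^8) / (1 − 0.7209)] ≈ 20640.8505 billion.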